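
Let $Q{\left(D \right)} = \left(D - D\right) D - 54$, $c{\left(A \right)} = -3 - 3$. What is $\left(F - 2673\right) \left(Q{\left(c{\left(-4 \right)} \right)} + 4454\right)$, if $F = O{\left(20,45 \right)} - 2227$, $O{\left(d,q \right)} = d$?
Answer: $-21472000$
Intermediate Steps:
$c{\left(A \right)} = -6$
$Q{\left(D \right)} = -54$ ($Q{\left(D \right)} = 0 D - 54 = 0 - 54 = -54$)
$F = -2207$ ($F = 20 - 2227 = -2207$)
$\left(F - 2673\right) \left(Q{\left(c{\left(-4 \right)} \right)} + 4454\right) = \left(-2207 - 2673\right) \left(-54 + 4454\right) = \left(-4880\right) 4400 = -21472000$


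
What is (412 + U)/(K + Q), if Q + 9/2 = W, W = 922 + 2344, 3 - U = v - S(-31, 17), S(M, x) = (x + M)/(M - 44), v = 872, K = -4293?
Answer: 68522/154725 ≈ 0.44286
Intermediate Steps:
S(M, x) = (M + x)/(-44 + M)
U = -65161/75 (U = 3 - (872 - (-31 + 17)/(-44 - 31)) = 3 - (872 - (-14)/(-75)) = 3 - (872 - (-1)*(-14)/75) = 3 - (872 - 1*14/75) = 3 - (872 - 14/75) = 3 - 1*65386/75 = 3 - 65386/75 = -65161/75 ≈ -868.81)
W = 3266
Q = 6523/2 (Q = -9/2 + 3266 = 6523/2 ≈ 3261.5)
(412 + U)/(K + Q) = (412 - 65161/75)/(-4293 + 6523/2) = -34261/(75*(-2063/2)) = -34261/75*(-2/2063) = 68522/154725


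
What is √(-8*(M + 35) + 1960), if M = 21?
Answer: 6*√42 ≈ 38.884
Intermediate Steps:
√(-8*(M + 35) + 1960) = √(-8*(21 + 35) + 1960) = √(-8*56 + 1960) = √(-448 + 1960) = √1512 = 6*√42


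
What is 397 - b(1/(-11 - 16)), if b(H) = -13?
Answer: 410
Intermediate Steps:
397 - b(1/(-11 - 16)) = 397 - 1*(-13) = 397 + 13 = 410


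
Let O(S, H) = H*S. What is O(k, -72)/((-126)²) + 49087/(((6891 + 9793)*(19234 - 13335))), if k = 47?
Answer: -9229730737/43402741956 ≈ -0.21265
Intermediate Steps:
O(k, -72)/((-126)²) + 49087/(((6891 + 9793)*(19234 - 13335))) = (-72*47)/((-126)²) + 49087/(((6891 + 9793)*(19234 - 13335))) = -3384/15876 + 49087/((16684*5899)) = -3384*1/15876 + 49087/98418916 = -94/441 + 49087*(1/98418916) = -94/441 + 49087/98418916 = -9229730737/43402741956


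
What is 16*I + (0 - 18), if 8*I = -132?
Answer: -282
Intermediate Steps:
I = -33/2 (I = (⅛)*(-132) = -33/2 ≈ -16.500)
16*I + (0 - 18) = 16*(-33/2) + (0 - 18) = -264 - 18 = -282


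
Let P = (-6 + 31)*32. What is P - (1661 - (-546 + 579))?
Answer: -828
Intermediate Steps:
P = 800 (P = 25*32 = 800)
P - (1661 - (-546 + 579)) = 800 - (1661 - (-546 + 579)) = 800 - (1661 - 1*33) = 800 - (1661 - 33) = 800 - 1*1628 = 800 - 1628 = -828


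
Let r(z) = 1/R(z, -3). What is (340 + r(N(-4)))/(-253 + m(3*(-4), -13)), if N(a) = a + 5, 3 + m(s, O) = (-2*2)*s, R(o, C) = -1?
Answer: -339/208 ≈ -1.6298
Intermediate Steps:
m(s, O) = -3 - 4*s (m(s, O) = -3 + (-2*2)*s = -3 - 4*s)
N(a) = 5 + a
r(z) = -1 (r(z) = 1/(-1) = -1)
(340 + r(N(-4)))/(-253 + m(3*(-4), -13)) = (340 - 1)/(-253 + (-3 - 12*(-4))) = 339/(-253 + (-3 - 4*(-12))) = 339/(-253 + (-3 + 48)) = 339/(-253 + 45) = 339/(-208) = 339*(-1/208) = -339/208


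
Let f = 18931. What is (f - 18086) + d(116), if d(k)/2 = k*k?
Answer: 27757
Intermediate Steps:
d(k) = 2*k**2 (d(k) = 2*(k*k) = 2*k**2)
(f - 18086) + d(116) = (18931 - 18086) + 2*116**2 = 845 + 2*13456 = 845 + 26912 = 27757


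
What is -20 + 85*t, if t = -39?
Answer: -3335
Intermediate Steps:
-20 + 85*t = -20 + 85*(-39) = -20 - 3315 = -3335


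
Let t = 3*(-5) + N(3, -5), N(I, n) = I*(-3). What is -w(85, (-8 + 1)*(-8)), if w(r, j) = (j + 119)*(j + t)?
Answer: -5600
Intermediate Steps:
N(I, n) = -3*I
t = -24 (t = 3*(-5) - 3*3 = -15 - 9 = -24)
w(r, j) = (-24 + j)*(119 + j) (w(r, j) = (j + 119)*(j - 24) = (119 + j)*(-24 + j) = (-24 + j)*(119 + j))
-w(85, (-8 + 1)*(-8)) = -(-2856 + ((-8 + 1)*(-8))² + 95*((-8 + 1)*(-8))) = -(-2856 + (-7*(-8))² + 95*(-7*(-8))) = -(-2856 + 56² + 95*56) = -(-2856 + 3136 + 5320) = -1*5600 = -5600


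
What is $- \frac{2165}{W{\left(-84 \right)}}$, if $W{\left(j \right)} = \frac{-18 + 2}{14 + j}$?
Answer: $- \frac{75775}{8} \approx -9471.9$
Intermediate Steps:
$W{\left(j \right)} = - \frac{16}{14 + j}$
$- \frac{2165}{W{\left(-84 \right)}} = - \frac{2165}{\left(-16\right) \frac{1}{14 - 84}} = - \frac{2165}{\left(-16\right) \frac{1}{-70}} = - \frac{2165}{\left(-16\right) \left(- \frac{1}{70}\right)} = - \frac{2165}{\frac{8}{35}} = \left(-2165\right) \frac{35}{8} = - \frac{75775}{8}$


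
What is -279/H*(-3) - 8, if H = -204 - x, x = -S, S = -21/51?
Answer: -42029/3475 ≈ -12.095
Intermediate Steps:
S = -7/17 (S = -21*1/51 = -7/17 ≈ -0.41176)
x = 7/17 (x = -1*(-7/17) = 7/17 ≈ 0.41176)
H = -3475/17 (H = -204 - 1*7/17 = -204 - 7/17 = -3475/17 ≈ -204.41)
-279/H*(-3) - 8 = -279/(-3475/17)*(-3) - 8 = -279*(-17/3475)*(-3) - 8 = (4743/3475)*(-3) - 8 = -14229/3475 - 8 = -42029/3475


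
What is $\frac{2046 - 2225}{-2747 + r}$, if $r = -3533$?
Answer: $\frac{179}{6280} \approx 0.028503$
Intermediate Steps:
$\frac{2046 - 2225}{-2747 + r} = \frac{2046 - 2225}{-2747 - 3533} = - \frac{179}{-6280} = \left(-179\right) \left(- \frac{1}{6280}\right) = \frac{179}{6280}$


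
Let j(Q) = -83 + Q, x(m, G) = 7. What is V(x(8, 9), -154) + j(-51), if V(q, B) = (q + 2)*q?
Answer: -71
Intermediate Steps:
V(q, B) = q*(2 + q) (V(q, B) = (2 + q)*q = q*(2 + q))
V(x(8, 9), -154) + j(-51) = 7*(2 + 7) + (-83 - 51) = 7*9 - 134 = 63 - 134 = -71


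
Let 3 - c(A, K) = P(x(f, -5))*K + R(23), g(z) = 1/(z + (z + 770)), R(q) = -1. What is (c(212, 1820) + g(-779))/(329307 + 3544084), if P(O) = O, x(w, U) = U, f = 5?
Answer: 7173951/3052232108 ≈ 0.0023504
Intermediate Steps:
g(z) = 1/(770 + 2*z) (g(z) = 1/(z + (770 + z)) = 1/(770 + 2*z))
c(A, K) = 4 + 5*K (c(A, K) = 3 - (-5*K - 1) = 3 - (-1 - 5*K) = 3 + (1 + 5*K) = 4 + 5*K)
(c(212, 1820) + g(-779))/(329307 + 3544084) = ((4 + 5*1820) + 1/(2*(385 - 779)))/(329307 + 3544084) = ((4 + 9100) + (1/2)/(-394))/3873391 = (9104 + (1/2)*(-1/394))*(1/3873391) = (9104 - 1/788)*(1/3873391) = (7173951/788)*(1/3873391) = 7173951/3052232108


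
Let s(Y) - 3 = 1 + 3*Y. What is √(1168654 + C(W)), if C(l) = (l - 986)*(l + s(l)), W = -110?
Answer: √1646510 ≈ 1283.2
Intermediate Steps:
s(Y) = 4 + 3*Y (s(Y) = 3 + (1 + 3*Y) = 4 + 3*Y)
C(l) = (-986 + l)*(4 + 4*l) (C(l) = (l - 986)*(l + (4 + 3*l)) = (-986 + l)*(4 + 4*l))
√(1168654 + C(W)) = √(1168654 + (-3944 - 3940*(-110) + 4*(-110)²)) = √(1168654 + (-3944 + 433400 + 4*12100)) = √(1168654 + (-3944 + 433400 + 48400)) = √(1168654 + 477856) = √1646510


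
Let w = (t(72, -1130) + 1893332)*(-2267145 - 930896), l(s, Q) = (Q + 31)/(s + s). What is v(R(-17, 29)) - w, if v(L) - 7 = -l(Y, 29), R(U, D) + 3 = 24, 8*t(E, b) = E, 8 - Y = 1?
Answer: 42384875014886/7 ≈ 6.0550e+12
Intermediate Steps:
Y = 7 (Y = 8 - 1*1 = 8 - 1 = 7)
t(E, b) = E/8
l(s, Q) = (31 + Q)/(2*s) (l(s, Q) = (31 + Q)/((2*s)) = (31 + Q)*(1/(2*s)) = (31 + Q)/(2*s))
R(U, D) = 21 (R(U, D) = -3 + 24 = 21)
v(L) = 19/7 (v(L) = 7 - (31 + 29)/(2*7) = 7 - 60/(2*7) = 7 - 1*30/7 = 7 - 30/7 = 19/7)
w = -6054982144981 (w = ((⅛)*72 + 1893332)*(-2267145 - 930896) = (9 + 1893332)*(-3198041) = 1893341*(-3198041) = -6054982144981)
v(R(-17, 29)) - w = 19/7 - 1*(-6054982144981) = 19/7 + 6054982144981 = 42384875014886/7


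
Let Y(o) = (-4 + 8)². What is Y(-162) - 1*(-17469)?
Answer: 17485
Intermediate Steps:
Y(o) = 16 (Y(o) = 4² = 16)
Y(-162) - 1*(-17469) = 16 - 1*(-17469) = 16 + 17469 = 17485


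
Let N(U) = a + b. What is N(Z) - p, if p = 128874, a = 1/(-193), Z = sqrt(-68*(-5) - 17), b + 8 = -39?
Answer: -24881754/193 ≈ -1.2892e+5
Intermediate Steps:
b = -47 (b = -8 - 39 = -47)
Z = sqrt(323) (Z = sqrt(340 - 17) = sqrt(323) ≈ 17.972)
a = -1/193 ≈ -0.0051813
N(U) = -9072/193 (N(U) = -1/193 - 47 = -9072/193)
N(Z) - p = -9072/193 - 1*128874 = -9072/193 - 128874 = -24881754/193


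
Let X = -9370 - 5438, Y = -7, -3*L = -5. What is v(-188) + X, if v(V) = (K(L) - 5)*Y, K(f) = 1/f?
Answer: -73886/5 ≈ -14777.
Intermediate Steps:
L = 5/3 (L = -⅓*(-5) = 5/3 ≈ 1.6667)
K(f) = 1/f
v(V) = 154/5 (v(V) = (1/(5/3) - 5)*(-7) = (⅗ - 5)*(-7) = -22/5*(-7) = 154/5)
X = -14808
v(-188) + X = 154/5 - 14808 = -73886/5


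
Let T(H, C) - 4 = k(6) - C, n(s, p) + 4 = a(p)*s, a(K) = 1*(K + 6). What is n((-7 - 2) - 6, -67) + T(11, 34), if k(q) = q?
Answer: 887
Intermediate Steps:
a(K) = 6 + K (a(K) = 1*(6 + K) = 6 + K)
n(s, p) = -4 + s*(6 + p) (n(s, p) = -4 + (6 + p)*s = -4 + s*(6 + p))
T(H, C) = 10 - C (T(H, C) = 4 + (6 - C) = 10 - C)
n((-7 - 2) - 6, -67) + T(11, 34) = (-4 + ((-7 - 2) - 6)*(6 - 67)) + (10 - 1*34) = (-4 + (-9 - 6)*(-61)) + (10 - 34) = (-4 - 15*(-61)) - 24 = (-4 + 915) - 24 = 911 - 24 = 887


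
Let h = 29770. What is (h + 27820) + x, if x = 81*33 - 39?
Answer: 60224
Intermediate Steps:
x = 2634 (x = 2673 - 39 = 2634)
(h + 27820) + x = (29770 + 27820) + 2634 = 57590 + 2634 = 60224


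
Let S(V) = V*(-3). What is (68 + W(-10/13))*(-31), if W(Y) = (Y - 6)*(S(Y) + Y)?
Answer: -301692/169 ≈ -1785.2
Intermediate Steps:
S(V) = -3*V
W(Y) = -2*Y*(-6 + Y) (W(Y) = (Y - 6)*(-3*Y + Y) = (-6 + Y)*(-2*Y) = -2*Y*(-6 + Y))
(68 + W(-10/13))*(-31) = (68 + 2*(-10/13)*(6 - (-10)/13))*(-31) = (68 + 2*(-10*1/13)*(6 - (-10)/13))*(-31) = (68 + 2*(-10/13)*(6 - 1*(-10/13)))*(-31) = (68 + 2*(-10/13)*(6 + 10/13))*(-31) = (68 + 2*(-10/13)*(88/13))*(-31) = (68 - 1760/169)*(-31) = (9732/169)*(-31) = -301692/169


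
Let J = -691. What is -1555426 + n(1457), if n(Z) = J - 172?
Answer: -1556289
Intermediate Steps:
n(Z) = -863 (n(Z) = -691 - 172 = -863)
-1555426 + n(1457) = -1555426 - 863 = -1556289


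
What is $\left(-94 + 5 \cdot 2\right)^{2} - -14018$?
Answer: $21074$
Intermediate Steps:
$\left(-94 + 5 \cdot 2\right)^{2} - -14018 = \left(-94 + 10\right)^{2} + 14018 = \left(-84\right)^{2} + 14018 = 7056 + 14018 = 21074$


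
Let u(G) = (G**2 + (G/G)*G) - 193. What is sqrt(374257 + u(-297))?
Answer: 2*sqrt(115494) ≈ 679.69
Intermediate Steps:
u(G) = -193 + G + G**2 (u(G) = (G**2 + 1*G) - 193 = (G**2 + G) - 193 = (G + G**2) - 193 = -193 + G + G**2)
sqrt(374257 + u(-297)) = sqrt(374257 + (-193 - 297 + (-297)**2)) = sqrt(374257 + (-193 - 297 + 88209)) = sqrt(374257 + 87719) = sqrt(461976) = 2*sqrt(115494)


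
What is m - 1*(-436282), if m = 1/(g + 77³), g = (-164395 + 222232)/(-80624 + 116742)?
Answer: 7193904825670260/16489116731 ≈ 4.3628e+5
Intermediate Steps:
g = 57837/36118 ≈ 1.6013
m = 36118/16489116731 (m = 1/(57837/36118 + 77³) = 1/(57837/36118 + 456533) = 1/(16489116731/36118) = 36118/16489116731 ≈ 2.1904e-6)
m - 1*(-436282) = 36118/16489116731 - 1*(-436282) = 36118/16489116731 + 436282 = 7193904825670260/16489116731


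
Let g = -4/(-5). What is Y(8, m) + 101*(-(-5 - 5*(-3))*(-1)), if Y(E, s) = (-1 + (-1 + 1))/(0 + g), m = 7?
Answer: 4035/4 ≈ 1008.8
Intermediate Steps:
g = ⅘ (g = -4*(-⅕) = ⅘ ≈ 0.80000)
Y(E, s) = -5/4 (Y(E, s) = (-1 + (-1 + 1))/(0 + ⅘) = (-1 + 0)/(⅘) = -1*5/4 = -5/4)
Y(8, m) + 101*(-(-5 - 5*(-3))*(-1)) = -5/4 + 101*(-(-5 - 5*(-3))*(-1)) = -5/4 + 101*(-(-5 + 15)*(-1)) = -5/4 + 101*(-1*10*(-1)) = -5/4 + 101*(-10*(-1)) = -5/4 + 101*10 = -5/4 + 1010 = 4035/4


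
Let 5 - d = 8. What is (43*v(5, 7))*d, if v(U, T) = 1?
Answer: -129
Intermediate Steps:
d = -3 (d = 5 - 1*8 = 5 - 8 = -3)
(43*v(5, 7))*d = (43*1)*(-3) = 43*(-3) = -129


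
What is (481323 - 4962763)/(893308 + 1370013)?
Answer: -4481440/2263321 ≈ -1.9800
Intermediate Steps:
(481323 - 4962763)/(893308 + 1370013) = -4481440/2263321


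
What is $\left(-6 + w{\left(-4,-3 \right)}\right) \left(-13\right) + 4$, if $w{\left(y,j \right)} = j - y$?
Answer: $69$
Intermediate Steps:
$\left(-6 + w{\left(-4,-3 \right)}\right) \left(-13\right) + 4 = \left(-6 - -1\right) \left(-13\right) + 4 = \left(-6 + \left(-3 + 4\right)\right) \left(-13\right) + 4 = \left(-6 + 1\right) \left(-13\right) + 4 = \left(-5\right) \left(-13\right) + 4 = 65 + 4 = 69$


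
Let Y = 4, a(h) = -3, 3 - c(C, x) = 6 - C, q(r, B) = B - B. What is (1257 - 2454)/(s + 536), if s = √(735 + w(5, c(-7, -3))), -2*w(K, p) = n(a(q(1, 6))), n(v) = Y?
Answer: -213864/95521 + 399*√733/95521 ≈ -2.1258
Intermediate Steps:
q(r, B) = 0
c(C, x) = -3 + C (c(C, x) = 3 - (6 - C) = 3 + (-6 + C) = -3 + C)
n(v) = 4
w(K, p) = -2 (w(K, p) = -½*4 = -2)
s = √733 (s = √(735 - 2) = √733 ≈ 27.074)
(1257 - 2454)/(s + 536) = (1257 - 2454)/(√733 + 536) = -1197/(536 + √733)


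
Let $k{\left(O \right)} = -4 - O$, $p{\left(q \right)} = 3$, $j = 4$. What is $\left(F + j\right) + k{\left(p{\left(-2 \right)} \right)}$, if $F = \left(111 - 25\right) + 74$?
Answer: $157$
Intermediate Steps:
$F = 160$ ($F = 86 + 74 = 160$)
$\left(F + j\right) + k{\left(p{\left(-2 \right)} \right)} = \left(160 + 4\right) - 7 = 164 - 7 = 157$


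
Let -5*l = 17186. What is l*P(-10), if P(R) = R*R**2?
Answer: 3437200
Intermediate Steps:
l = -17186/5 (l = -1/5*17186 = -17186/5 ≈ -3437.2)
P(R) = R**3
l*P(-10) = -17186/5*(-10)**3 = -17186/5*(-1000) = 3437200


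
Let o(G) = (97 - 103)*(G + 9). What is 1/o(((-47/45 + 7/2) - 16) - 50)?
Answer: 15/4909 ≈ 0.0030556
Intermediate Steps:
o(G) = -54 - 6*G (o(G) = -6*(9 + G) = -54 - 6*G)
1/o(((-47/45 + 7/2) - 16) - 50) = 1/(-54 - 6*(((-47/45 + 7/2) - 16) - 50)) = 1/(-54 - 6*((221/90 - 16) - 50)) = 1/(-54 - 6*(-1219/90 - 50)) = 1/(-54 - 6*(-5719/90)) = 1/(-54 + 5719/15) = 1/(4909/15) = 15/4909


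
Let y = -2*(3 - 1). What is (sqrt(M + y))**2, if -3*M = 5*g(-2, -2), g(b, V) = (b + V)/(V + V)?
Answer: -17/3 ≈ -5.6667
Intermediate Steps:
y = -4 (y = -2*2 = -4)
g(b, V) = (V + b)/(2*V) (g(b, V) = (V + b)/((2*V)) = (V + b)*(1/(2*V)) = (V + b)/(2*V))
M = -5/3 (M = -5*(1/2)*(-2 - 2)/(-2)/3 = -5*(1/2)*(-1/2)*(-4)/3 = -5/3 ≈ -1.6667)
(sqrt(M + y))**2 = (sqrt(-5/3 - 4))**2 = (sqrt(-17/3))**2 = (I*sqrt(51)/3)**2 = -17/3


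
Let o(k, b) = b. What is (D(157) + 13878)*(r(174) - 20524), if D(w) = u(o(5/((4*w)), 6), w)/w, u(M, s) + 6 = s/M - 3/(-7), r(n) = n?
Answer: -931138639475/3297 ≈ -2.8242e+8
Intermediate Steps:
u(M, s) = -39/7 + s/M (u(M, s) = -6 + (s/M - 3/(-7)) = -6 + (s/M - 3*(-⅐)) = -6 + (s/M + 3/7) = -6 + (3/7 + s/M) = -39/7 + s/M)
D(w) = (-39/7 + w/6)/w
(D(157) + 13878)*(r(174) - 20524) = ((1/42)*(-234 + 7*157)/157 + 13878)*(174 - 20524) = ((1/42)*(1/157)*(-234 + 1099) + 13878)*(-20350) = ((1/42)*(1/157)*865 + 13878)*(-20350) = (865/6594 + 13878)*(-20350) = (91512397/6594)*(-20350) = -931138639475/3297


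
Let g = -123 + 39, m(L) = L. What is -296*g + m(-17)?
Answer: 24847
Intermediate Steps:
g = -84
-296*g + m(-17) = -296*(-84) - 17 = 24864 - 17 = 24847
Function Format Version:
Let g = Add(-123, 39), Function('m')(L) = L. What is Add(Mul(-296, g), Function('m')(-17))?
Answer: 24847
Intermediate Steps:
g = -84
Add(Mul(-296, g), Function('m')(-17)) = Add(Mul(-296, -84), -17) = Add(24864, -17) = 24847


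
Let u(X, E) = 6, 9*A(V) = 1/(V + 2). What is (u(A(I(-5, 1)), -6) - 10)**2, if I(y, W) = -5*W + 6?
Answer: 16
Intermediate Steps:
I(y, W) = 6 - 5*W
A(V) = 1/(9*(2 + V)) (A(V) = 1/(9*(V + 2)) = 1/(9*(2 + V)))
(u(A(I(-5, 1)), -6) - 10)**2 = (6 - 10)**2 = (-4)**2 = 16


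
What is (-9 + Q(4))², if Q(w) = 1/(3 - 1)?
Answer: 289/4 ≈ 72.250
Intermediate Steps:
Q(w) = ½ (Q(w) = 1/2 = ½)
(-9 + Q(4))² = (-9 + ½)² = (-17/2)² = 289/4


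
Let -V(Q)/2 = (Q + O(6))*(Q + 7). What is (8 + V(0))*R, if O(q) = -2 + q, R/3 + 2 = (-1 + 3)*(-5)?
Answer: 1728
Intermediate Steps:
R = -36 (R = -6 + 3*((-1 + 3)*(-5)) = -6 + 3*(2*(-5)) = -6 + 3*(-10) = -6 - 30 = -36)
V(Q) = -2*(4 + Q)*(7 + Q) (V(Q) = -2*(Q + (-2 + 6))*(Q + 7) = -2*(Q + 4)*(7 + Q) = -2*(4 + Q)*(7 + Q))
(8 + V(0))*R = (8 + (-56 - 22*0 - 2*0²))*(-36) = (8 + (-56 + 0 - 2*0))*(-36) = (8 + (-56 + 0 + 0))*(-36) = (8 - 56)*(-36) = -48*(-36) = 1728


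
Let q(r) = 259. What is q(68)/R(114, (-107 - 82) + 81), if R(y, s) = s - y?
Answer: -7/6 ≈ -1.1667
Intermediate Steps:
q(68)/R(114, (-107 - 82) + 81) = 259/(((-107 - 82) + 81) - 1*114) = 259/((-189 + 81) - 114) = 259/(-108 - 114) = 259/(-222) = 259*(-1/222) = -7/6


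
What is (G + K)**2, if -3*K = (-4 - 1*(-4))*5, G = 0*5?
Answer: 0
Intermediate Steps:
G = 0
K = 0 (K = -(-4 - 1*(-4))*5/3 = -(-4 + 4)*5/3 = -0*5 = -1/3*0 = 0)
(G + K)**2 = (0 + 0)**2 = 0**2 = 0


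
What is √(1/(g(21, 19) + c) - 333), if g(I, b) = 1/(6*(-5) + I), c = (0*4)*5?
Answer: 3*I*√38 ≈ 18.493*I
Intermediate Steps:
c = 0 (c = 0*5 = 0)
g(I, b) = 1/(-30 + I)
√(1/(g(21, 19) + c) - 333) = √(1/(1/(-30 + 21) + 0) - 333) = √(1/(1/(-9) + 0) - 333) = √(1/(-⅑ + 0) - 333) = √(1/(-⅑) - 333) = √(-9 - 333) = √(-342) = 3*I*√38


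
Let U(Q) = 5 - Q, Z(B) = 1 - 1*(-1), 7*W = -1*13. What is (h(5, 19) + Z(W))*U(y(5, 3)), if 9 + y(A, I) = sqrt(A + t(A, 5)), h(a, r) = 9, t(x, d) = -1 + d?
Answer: 121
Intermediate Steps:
W = -13/7 (W = (-1*13)/7 = (1/7)*(-13) = -13/7 ≈ -1.8571)
y(A, I) = -9 + sqrt(4 + A) (y(A, I) = -9 + sqrt(A + (-1 + 5)) = -9 + sqrt(A + 4) = -9 + sqrt(4 + A))
Z(B) = 2 (Z(B) = 1 + 1 = 2)
(h(5, 19) + Z(W))*U(y(5, 3)) = (9 + 2)*(5 - (-9 + sqrt(4 + 5))) = 11*(5 - (-9 + sqrt(9))) = 11*(5 - (-9 + 3)) = 11*(5 - 1*(-6)) = 11*(5 + 6) = 11*11 = 121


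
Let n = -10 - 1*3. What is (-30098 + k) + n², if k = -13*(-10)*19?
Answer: -27459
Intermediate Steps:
k = 2470 (k = 130*19 = 2470)
n = -13 (n = -10 - 3 = -13)
(-30098 + k) + n² = (-30098 + 2470) + (-13)² = -27628 + 169 = -27459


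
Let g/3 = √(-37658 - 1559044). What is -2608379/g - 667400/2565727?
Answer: -9400/36137 + 2608379*I*√1596702/4790106 ≈ -0.26012 + 688.08*I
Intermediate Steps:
g = 3*I*√1596702 (g = 3*√(-37658 - 1559044) = 3*√(-1596702) = 3*(I*√1596702) = 3*I*√1596702 ≈ 3790.8*I)
-2608379/g - 667400/2565727 = -2608379*(-I*√1596702/4790106) - 667400/2565727 = -(-2608379)*I*√1596702/4790106 - 667400*1/2565727 = 2608379*I*√1596702/4790106 - 9400/36137 = -9400/36137 + 2608379*I*√1596702/4790106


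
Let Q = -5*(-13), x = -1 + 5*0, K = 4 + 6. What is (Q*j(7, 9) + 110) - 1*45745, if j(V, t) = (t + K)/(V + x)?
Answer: -272575/6 ≈ -45429.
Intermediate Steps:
K = 10
x = -1 (x = -1 + 0 = -1)
j(V, t) = (10 + t)/(-1 + V) (j(V, t) = (t + 10)/(V - 1) = (10 + t)/(-1 + V))
Q = 65
(Q*j(7, 9) + 110) - 1*45745 = (65*((10 + 9)/(-1 + 7)) + 110) - 1*45745 = (65*(19/6) + 110) - 45745 = (1235/6 + 110) - 45745 = 1895/6 - 45745 = -272575/6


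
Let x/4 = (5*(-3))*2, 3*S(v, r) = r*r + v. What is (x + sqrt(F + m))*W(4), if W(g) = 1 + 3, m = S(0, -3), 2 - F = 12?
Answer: -480 + 4*I*sqrt(7) ≈ -480.0 + 10.583*I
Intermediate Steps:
S(v, r) = v/3 + r**2/3 (S(v, r) = (r*r + v)/3 = (r**2 + v)/3 = (v + r**2)/3 = v/3 + r**2/3)
x = -120 (x = 4*((5*(-3))*2) = 4*(-15*2) = 4*(-30) = -120)
F = -10 (F = 2 - 1*12 = 2 - 12 = -10)
m = 3 (m = (1/3)*0 + (1/3)*(-3)**2 = 0 + (1/3)*9 = 0 + 3 = 3)
W(g) = 4
(x + sqrt(F + m))*W(4) = (-120 + sqrt(-10 + 3))*4 = (-120 + sqrt(-7))*4 = (-120 + I*sqrt(7))*4 = -480 + 4*I*sqrt(7)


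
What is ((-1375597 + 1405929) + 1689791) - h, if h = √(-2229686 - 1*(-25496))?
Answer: 1720123 - 3*I*√244910 ≈ 1.7201e+6 - 1484.7*I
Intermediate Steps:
h = 3*I*√244910 (h = √(-2229686 + 25496) = √(-2204190) = 3*I*√244910 ≈ 1484.7*I)
((-1375597 + 1405929) + 1689791) - h = ((-1375597 + 1405929) + 1689791) - 3*I*√244910 = (30332 + 1689791) - 3*I*√244910 = 1720123 - 3*I*√244910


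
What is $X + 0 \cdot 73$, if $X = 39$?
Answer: $39$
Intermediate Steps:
$X + 0 \cdot 73 = 39 + 0 \cdot 73 = 39 + 0 = 39$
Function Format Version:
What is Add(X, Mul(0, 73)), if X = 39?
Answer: 39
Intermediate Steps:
Add(X, Mul(0, 73)) = Add(39, Mul(0, 73)) = Add(39, 0) = 39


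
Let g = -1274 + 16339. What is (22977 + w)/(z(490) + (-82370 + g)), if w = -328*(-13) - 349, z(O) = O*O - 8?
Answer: 26892/172787 ≈ 0.15564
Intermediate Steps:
g = 15065
z(O) = -8 + O² (z(O) = O² - 8 = -8 + O²)
w = 3915 (w = 4264 - 349 = 3915)
(22977 + w)/(z(490) + (-82370 + g)) = (22977 + 3915)/((-8 + 490²) + (-82370 + 15065)) = 26892/((-8 + 240100) - 67305) = 26892/(240092 - 67305) = 26892/172787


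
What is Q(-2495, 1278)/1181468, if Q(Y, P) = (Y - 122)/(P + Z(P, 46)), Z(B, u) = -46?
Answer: -2617/1455568576 ≈ -1.7979e-6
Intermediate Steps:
Q(Y, P) = (-122 + Y)/(-46 + P) (Q(Y, P) = (Y - 122)/(P - 46) = (-122 + Y)/(-46 + P))
Q(-2495, 1278)/1181468 = ((-122 - 2495)/(-46 + 1278))/1181468 = (-2617/1232)*(1/1181468) = ((1/1232)*(-2617))*(1/1181468) = -2617/1232*1/1181468 = -2617/1455568576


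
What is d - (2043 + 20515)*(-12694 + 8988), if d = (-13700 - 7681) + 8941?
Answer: 83587508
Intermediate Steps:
d = -12440 (d = -21381 + 8941 = -12440)
d - (2043 + 20515)*(-12694 + 8988) = -12440 - (2043 + 20515)*(-12694 + 8988) = -12440 - 22558*(-3706) = -12440 - 1*(-83599948) = -12440 + 83599948 = 83587508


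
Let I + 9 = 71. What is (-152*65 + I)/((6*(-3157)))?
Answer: 4909/9471 ≈ 0.51832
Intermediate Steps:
I = 62 (I = -9 + 71 = 62)
(-152*65 + I)/((6*(-3157))) = (-152*65 + 62)/((6*(-3157))) = (-9880 + 62)/(-18942) = -9818*(-1/18942) = 4909/9471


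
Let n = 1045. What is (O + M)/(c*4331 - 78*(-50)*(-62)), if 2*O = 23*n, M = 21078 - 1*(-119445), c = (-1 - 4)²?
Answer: -43583/38150 ≈ -1.1424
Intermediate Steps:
c = 25 (c = (-5)² = 25)
M = 140523 (M = 21078 + 119445 = 140523)
O = 24035/2 (O = (23*1045)/2 = (½)*24035 = 24035/2 ≈ 12018.)
(O + M)/(c*4331 - 78*(-50)*(-62)) = (24035/2 + 140523)/(25*4331 - 78*(-50)*(-62)) = 305081/(2*(108275 + 3900*(-62))) = 305081/(2*(108275 - 241800)) = (305081/2)/(-133525) = (305081/2)*(-1/133525) = -43583/38150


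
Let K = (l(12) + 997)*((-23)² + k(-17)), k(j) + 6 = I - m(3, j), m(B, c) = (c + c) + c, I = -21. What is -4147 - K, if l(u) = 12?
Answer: -562124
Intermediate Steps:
m(B, c) = 3*c (m(B, c) = 2*c + c = 3*c)
k(j) = -27 - 3*j (k(j) = -6 + (-21 - 3*j) = -27 - 3*j)
K = 557977 (K = (12 + 997)*((-23)² + (-27 - 3*(-17))) = 1009*(529 + (-27 + 51)) = 1009*(529 + 24) = 1009*553 = 557977)
-4147 - K = -4147 - 1*557977 = -4147 - 557977 = -562124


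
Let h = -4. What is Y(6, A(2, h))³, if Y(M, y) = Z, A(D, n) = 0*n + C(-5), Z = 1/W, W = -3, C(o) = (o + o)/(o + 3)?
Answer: -1/27 ≈ -0.037037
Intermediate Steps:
C(o) = 2*o/(3 + o) (C(o) = (2*o)/(3 + o) = 2*o/(3 + o))
Z = -⅓ (Z = 1/(-3) = 1*(-⅓) = -⅓ ≈ -0.33333)
A(D, n) = 5 (A(D, n) = 0*n + 2*(-5)/(3 - 5) = 0 + 2*(-5)/(-2) = 0 + 2*(-5)*(-½) = 0 + 5 = 5)
Y(M, y) = -⅓
Y(6, A(2, h))³ = (-⅓)³ = -1/27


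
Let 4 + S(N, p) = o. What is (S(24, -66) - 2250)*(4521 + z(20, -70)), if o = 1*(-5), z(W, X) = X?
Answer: -10054809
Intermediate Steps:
o = -5
S(N, p) = -9 (S(N, p) = -4 - 5 = -9)
(S(24, -66) - 2250)*(4521 + z(20, -70)) = (-9 - 2250)*(4521 - 70) = -2259*4451 = -10054809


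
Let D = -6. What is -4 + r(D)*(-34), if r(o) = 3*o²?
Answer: -3676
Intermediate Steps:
-4 + r(D)*(-34) = -4 + (3*(-6)²)*(-34) = -4 + (3*36)*(-34) = -4 + 108*(-34) = -4 - 3672 = -3676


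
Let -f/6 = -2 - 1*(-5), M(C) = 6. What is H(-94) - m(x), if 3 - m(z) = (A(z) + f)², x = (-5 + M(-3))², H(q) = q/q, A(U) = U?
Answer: 287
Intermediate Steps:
H(q) = 1
f = -18 (f = -6*(-2 - 1*(-5)) = -6*(-2 + 5) = -6*3 = -18)
x = 1 (x = (-5 + 6)² = 1² = 1)
m(z) = 3 - (-18 + z)² (m(z) = 3 - (z - 18)² = 3 - (-18 + z)²)
H(-94) - m(x) = 1 - (3 - (-18 + 1)²) = 1 - (3 - 1*(-17)²) = 1 - (3 - 1*289) = 1 - (3 - 289) = 1 - 1*(-286) = 1 + 286 = 287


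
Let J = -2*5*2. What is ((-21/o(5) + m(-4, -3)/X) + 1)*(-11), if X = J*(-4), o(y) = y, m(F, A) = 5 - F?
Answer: 2717/80 ≈ 33.963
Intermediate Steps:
J = -20 (J = -10*2 = -20)
X = 80 (X = -20*(-4) = 80)
((-21/o(5) + m(-4, -3)/X) + 1)*(-11) = ((-21/5 + (5 - 1*(-4))/80) + 1)*(-11) = ((-21*1/5 + (5 + 4)*(1/80)) + 1)*(-11) = ((-21/5 + 9*(1/80)) + 1)*(-11) = ((-21/5 + 9/80) + 1)*(-11) = (-327/80 + 1)*(-11) = -247/80*(-11) = 2717/80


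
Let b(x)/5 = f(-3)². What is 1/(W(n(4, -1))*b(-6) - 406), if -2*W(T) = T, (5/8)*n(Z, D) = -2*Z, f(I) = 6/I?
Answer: -1/278 ≈ -0.0035971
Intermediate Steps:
n(Z, D) = -16*Z/5 (n(Z, D) = 8*(-2*Z)/5 = -16*Z/5)
W(T) = -T/2
b(x) = 20 (b(x) = 5*(6/(-3))² = 5*(6*(-⅓))² = 5*(-2)² = 5*4 = 20)
1/(W(n(4, -1))*b(-6) - 406) = 1/(-(-8)*4/5*20 - 406) = 1/(-½*(-64/5)*20 - 406) = 1/((32/5)*20 - 406) = 1/(128 - 406) = 1/(-278) = -1/278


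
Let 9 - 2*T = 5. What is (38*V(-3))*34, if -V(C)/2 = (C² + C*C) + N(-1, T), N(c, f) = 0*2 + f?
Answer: -51680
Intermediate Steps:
T = 2 (T = 9/2 - ½*5 = 9/2 - 5/2 = 2)
N(c, f) = f (N(c, f) = 0 + f = f)
V(C) = -4 - 4*C² (V(C) = -2*((C² + C*C) + 2) = -2*((C² + C²) + 2) = -2*(2*C² + 2) = -2*(2 + 2*C²) = -4 - 4*C²)
(38*V(-3))*34 = (38*(-4 - 4*(-3)²))*34 = (38*(-4 - 4*9))*34 = (38*(-4 - 36))*34 = (38*(-40))*34 = -1520*34 = -51680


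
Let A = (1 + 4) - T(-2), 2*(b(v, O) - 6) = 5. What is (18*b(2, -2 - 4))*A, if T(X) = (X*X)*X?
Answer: 1989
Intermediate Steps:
b(v, O) = 17/2 (b(v, O) = 6 + (1/2)*5 = 6 + 5/2 = 17/2)
T(X) = X**3 (T(X) = X**2*X = X**3)
A = 13 (A = (1 + 4) - 1*(-2)**3 = 5 - 1*(-8) = 5 + 8 = 13)
(18*b(2, -2 - 4))*A = (18*(17/2))*13 = 153*13 = 1989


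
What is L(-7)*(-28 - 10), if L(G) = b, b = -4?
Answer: 152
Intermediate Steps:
L(G) = -4
L(-7)*(-28 - 10) = -4*(-28 - 10) = -4*(-38) = 152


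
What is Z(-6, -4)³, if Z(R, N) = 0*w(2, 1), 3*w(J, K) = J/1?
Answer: 0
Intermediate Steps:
w(J, K) = J/3 (w(J, K) = (J/1)/3 = (J*1)/3 = J/3)
Z(R, N) = 0 (Z(R, N) = 0*((⅓)*2) = 0*(⅔) = 0)
Z(-6, -4)³ = 0³ = 0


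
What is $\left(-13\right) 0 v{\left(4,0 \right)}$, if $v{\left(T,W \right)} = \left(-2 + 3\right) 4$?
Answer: $0$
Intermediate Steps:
$v{\left(T,W \right)} = 4$ ($v{\left(T,W \right)} = 1 \cdot 4 = 4$)
$\left(-13\right) 0 v{\left(4,0 \right)} = \left(-13\right) 0 \cdot 4 = 0 \cdot 4 = 0$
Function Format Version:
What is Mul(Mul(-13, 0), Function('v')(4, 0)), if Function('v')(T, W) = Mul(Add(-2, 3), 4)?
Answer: 0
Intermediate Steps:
Function('v')(T, W) = 4 (Function('v')(T, W) = Mul(1, 4) = 4)
Mul(Mul(-13, 0), Function('v')(4, 0)) = Mul(Mul(-13, 0), 4) = Mul(0, 4) = 0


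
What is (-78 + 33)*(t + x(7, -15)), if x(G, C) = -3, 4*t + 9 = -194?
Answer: 9675/4 ≈ 2418.8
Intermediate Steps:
t = -203/4 (t = -9/4 + (¼)*(-194) = -9/4 - 97/2 = -203/4 ≈ -50.750)
(-78 + 33)*(t + x(7, -15)) = (-78 + 33)*(-203/4 - 3) = -45*(-215/4) = 9675/4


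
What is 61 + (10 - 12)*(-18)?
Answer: 97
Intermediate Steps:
61 + (10 - 12)*(-18) = 61 - 2*(-18) = 61 + 36 = 97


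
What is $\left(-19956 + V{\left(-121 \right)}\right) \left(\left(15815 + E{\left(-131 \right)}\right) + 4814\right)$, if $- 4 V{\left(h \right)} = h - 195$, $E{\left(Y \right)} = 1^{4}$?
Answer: $-410062510$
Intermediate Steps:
$E{\left(Y \right)} = 1$
$V{\left(h \right)} = \frac{195}{4} - \frac{h}{4}$ ($V{\left(h \right)} = - \frac{h - 195}{4} = - \frac{-195 + h}{4} = \frac{195}{4} - \frac{h}{4}$)
$\left(-19956 + V{\left(-121 \right)}\right) \left(\left(15815 + E{\left(-131 \right)}\right) + 4814\right) = \left(-19956 + \left(\frac{195}{4} - - \frac{121}{4}\right)\right) \left(\left(15815 + 1\right) + 4814\right) = \left(-19956 + \left(\frac{195}{4} + \frac{121}{4}\right)\right) \left(15816 + 4814\right) = \left(-19956 + 79\right) 20630 = \left(-19877\right) 20630 = -410062510$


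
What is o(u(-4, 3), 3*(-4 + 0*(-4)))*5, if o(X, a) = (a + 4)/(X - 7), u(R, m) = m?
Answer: 10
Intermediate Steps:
o(X, a) = (4 + a)/(-7 + X)
o(u(-4, 3), 3*(-4 + 0*(-4)))*5 = ((4 + 3*(-4 + 0*(-4)))/(-7 + 3))*5 = ((4 + 3*(-4 + 0))/(-4))*5 = -(4 + 3*(-4))/4*5 = -(4 - 12)/4*5 = -¼*(-8)*5 = 2*5 = 10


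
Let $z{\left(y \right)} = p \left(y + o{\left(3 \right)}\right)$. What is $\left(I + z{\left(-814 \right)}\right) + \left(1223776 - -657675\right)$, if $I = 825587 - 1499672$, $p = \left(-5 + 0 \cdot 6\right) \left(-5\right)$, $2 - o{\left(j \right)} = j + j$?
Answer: $1186916$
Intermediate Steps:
$o{\left(j \right)} = 2 - 2 j$ ($o{\left(j \right)} = 2 - \left(j + j\right) = 2 - 2 j$)
$p = 25$ ($p = \left(-5 + 0\right) \left(-5\right) = \left(-5\right) \left(-5\right) = 25$)
$I = -674085$ ($I = 825587 - 1499672 = -674085$)
$z{\left(y \right)} = -100 + 25 y$ ($z{\left(y \right)} = 25 \left(y + \left(2 - 6\right)\right) = 25 \left(y - 4\right) = 25 \left(-4 + y\right) = -100 + 25 y$)
$\left(I + z{\left(-814 \right)}\right) + \left(1223776 - -657675\right) = \left(-674085 + \left(-100 + 25 \left(-814\right)\right)\right) + \left(1223776 - -657675\right) = \left(-674085 - 20450\right) + \left(1223776 + 657675\right) = \left(-674085 - 20450\right) + 1881451 = -694535 + 1881451 = 1186916$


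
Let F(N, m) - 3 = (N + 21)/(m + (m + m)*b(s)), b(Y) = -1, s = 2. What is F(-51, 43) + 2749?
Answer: 118366/43 ≈ 2752.7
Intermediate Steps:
F(N, m) = 3 - (21 + N)/m (F(N, m) = 3 + (N + 21)/(m + (m + m)*(-1)) = 3 + (21 + N)/(m + (2*m)*(-1)) = 3 + (21 + N)/(m - 2*m) = 3 + (21 + N)/((-m)) = 3 + (21 + N)*(-1/m) = 3 - (21 + N)/m)
F(-51, 43) + 2749 = (-21 - 1*(-51) + 3*43)/43 + 2749 = (-21 + 51 + 129)/43 + 2749 = (1/43)*159 + 2749 = 159/43 + 2749 = 118366/43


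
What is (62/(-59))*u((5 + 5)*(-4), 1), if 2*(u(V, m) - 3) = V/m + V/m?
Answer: 2294/59 ≈ 38.881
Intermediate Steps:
u(V, m) = 3 + V/m (u(V, m) = 3 + (V/m + V/m)/2 = 3 + (2*V/m)/2 = 3 + V/m)
(62/(-59))*u((5 + 5)*(-4), 1) = (62/(-59))*(3 + ((5 + 5)*(-4))/1) = (62*(-1/59))*(3 + (10*(-4))*1) = -62*(3 - 40*1)/59 = -62*(3 - 40)/59 = -62/59*(-37) = 2294/59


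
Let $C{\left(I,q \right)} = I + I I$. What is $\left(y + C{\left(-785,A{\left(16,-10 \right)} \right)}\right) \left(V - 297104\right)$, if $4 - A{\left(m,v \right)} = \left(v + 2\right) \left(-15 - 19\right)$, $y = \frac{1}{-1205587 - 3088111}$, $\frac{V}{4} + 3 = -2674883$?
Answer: $- \frac{14529395381533328556}{2146849} \approx -6.7678 \cdot 10^{12}$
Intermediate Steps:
$V = -10699544$ ($V = -12 + 4 \left(-2674883\right) = -12 - 10699532 = -10699544$)
$y = - \frac{1}{4293698}$ ($y = \frac{1}{-4293698} = - \frac{1}{4293698} \approx -2.329 \cdot 10^{-7}$)
$A{\left(m,v \right)} = 72 + 34 v$ ($A{\left(m,v \right)} = 4 - \left(v + 2\right) \left(-15 - 19\right) = 4 - \left(2 + v\right) \left(-34\right) = 4 - \left(-68 - 34 v\right) = 4 + \left(68 + 34 v\right) = 72 + 34 v$)
$C{\left(I,q \right)} = I + I^{2}$
$\left(y + C{\left(-785,A{\left(16,-10 \right)} \right)}\right) \left(V - 297104\right) = \left(- \frac{1}{4293698} - 785 \left(1 - 785\right)\right) \left(-10699544 - 297104\right) = \left(- \frac{1}{4293698} - -615440\right) \left(-10996648\right) = \left(- \frac{1}{4293698} + 615440\right) \left(-10996648\right) = \frac{2642513497119}{4293698} \left(-10996648\right) = - \frac{14529395381533328556}{2146849}$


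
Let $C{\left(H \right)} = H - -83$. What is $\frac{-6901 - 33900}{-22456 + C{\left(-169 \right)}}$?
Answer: $\frac{40801}{22542} \approx 1.81$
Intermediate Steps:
$C{\left(H \right)} = 83 + H$ ($C{\left(H \right)} = H + 83 = 83 + H$)
$\frac{-6901 - 33900}{-22456 + C{\left(-169 \right)}} = \frac{-6901 - 33900}{-22456 + \left(83 - 169\right)} = - \frac{40801}{-22456 - 86} = - \frac{40801}{-22542} = \left(-40801\right) \left(- \frac{1}{22542}\right) = \frac{40801}{22542}$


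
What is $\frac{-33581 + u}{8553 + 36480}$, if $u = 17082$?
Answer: $- \frac{16499}{45033} \approx -0.36638$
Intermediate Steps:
$\frac{-33581 + u}{8553 + 36480} = \frac{-33581 + 17082}{8553 + 36480} = - \frac{16499}{45033}$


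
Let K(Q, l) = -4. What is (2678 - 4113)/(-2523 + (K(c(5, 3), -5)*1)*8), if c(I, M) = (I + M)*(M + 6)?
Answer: 41/73 ≈ 0.56164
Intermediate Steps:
c(I, M) = (6 + M)*(I + M) (c(I, M) = (I + M)*(6 + M) = (6 + M)*(I + M))
(2678 - 4113)/(-2523 + (K(c(5, 3), -5)*1)*8) = (2678 - 4113)/(-2523 - 4*1*8) = -1435/(-2523 - 4*8) = -1435/(-2523 - 32) = -1435/(-2555) = -1435*(-1/2555) = 41/73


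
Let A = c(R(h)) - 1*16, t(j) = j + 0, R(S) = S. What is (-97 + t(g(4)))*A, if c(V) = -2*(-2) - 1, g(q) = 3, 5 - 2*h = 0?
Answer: 1222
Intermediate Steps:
h = 5/2 (h = 5/2 - ½*0 = 5/2 + 0 = 5/2 ≈ 2.5000)
c(V) = 3 (c(V) = 4 - 1 = 3)
t(j) = j
A = -13 (A = 3 - 1*16 = 3 - 16 = -13)
(-97 + t(g(4)))*A = (-97 + 3)*(-13) = -94*(-13) = 1222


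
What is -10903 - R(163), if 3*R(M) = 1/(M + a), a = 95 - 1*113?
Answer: -4742806/435 ≈ -10903.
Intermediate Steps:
a = -18 (a = 95 - 113 = -18)
R(M) = 1/(3*(-18 + M)) (R(M) = 1/(3*(M - 18)) = 1/(3*(-18 + M)))
-10903 - R(163) = -10903 - 1/(3*(-18 + 163)) = -10903 - 1/(3*145) = -10903 - 1*1/435 = -10903 - 1/435 = -4742806/435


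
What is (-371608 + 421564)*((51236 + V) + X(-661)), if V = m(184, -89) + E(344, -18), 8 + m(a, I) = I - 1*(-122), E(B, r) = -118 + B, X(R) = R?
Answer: 2539063656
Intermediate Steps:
m(a, I) = 114 + I (m(a, I) = -8 + (I - 1*(-122)) = -8 + (I + 122) = -8 + (122 + I) = 114 + I)
V = 251 (V = (114 - 89) + (-118 + 344) = 25 + 226 = 251)
(-371608 + 421564)*((51236 + V) + X(-661)) = (-371608 + 421564)*((51236 + 251) - 661) = 49956*(51487 - 661) = 49956*50826 = 2539063656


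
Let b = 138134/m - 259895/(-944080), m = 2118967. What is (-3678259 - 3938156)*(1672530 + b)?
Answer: -5096682627465786977338755/400094873072 ≈ -1.2739e+13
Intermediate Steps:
b = 136223695037/400094873072 (b = 138134/2118967 - 259895/(-944080) = 138134*(1/2118967) - 259895*(-1/944080) = 138134/2118967 + 51979/188816 = 136223695037/400094873072 ≈ 0.34048)
(-3678259 - 3938156)*(1672530 + b) = (-3678259 - 3938156)*(1672530 + 136223695037/400094873072) = -7616415*669170814282807197/400094873072 = -5096682627465786977338755/400094873072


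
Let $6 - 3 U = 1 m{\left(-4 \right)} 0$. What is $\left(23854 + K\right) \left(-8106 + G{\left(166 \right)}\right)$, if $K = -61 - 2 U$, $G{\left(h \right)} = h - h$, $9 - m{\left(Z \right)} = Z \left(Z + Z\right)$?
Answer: $-192833634$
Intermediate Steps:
$m{\left(Z \right)} = 9 - 2 Z^{2}$ ($m{\left(Z \right)} = 9 - Z \left(Z + Z\right) = 9 - Z 2 Z = 9 - 2 Z^{2}$)
$U = 2$ ($U = 2 - \frac{1 \left(9 - 2 \left(-4\right)^{2}\right) 0}{3} = 2 - \frac{1 \left(9 - 32\right) 0}{3} = 2 - \frac{1 \left(-23\right) 0}{3} = 2 - \frac{\left(-23\right) 0}{3} = 2 - 0 = 2 + 0 = 2$)
$G{\left(h \right)} = 0$
$K = -65$ ($K = -61 - 4 = -65$)
$\left(23854 + K\right) \left(-8106 + G{\left(166 \right)}\right) = \left(23854 - 65\right) \left(-8106 + 0\right) = 23789 \left(-8106\right) = -192833634$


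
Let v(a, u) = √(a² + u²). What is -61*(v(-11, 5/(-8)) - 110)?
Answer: 6710 - 61*√7769/8 ≈ 6037.9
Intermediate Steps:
-61*(v(-11, 5/(-8)) - 110) = -61*(√((-11)² + (5/(-8))²) - 110) = -61*(√(121 + (5*(-⅛))²) - 110) = -61*(√(121 + (-5/8)²) - 110) = -61*(√(121 + 25/64) - 110) = -61*(√(7769/64) - 110) = -61*(√7769/8 - 110) = -61*(-110 + √7769/8) = 6710 - 61*√7769/8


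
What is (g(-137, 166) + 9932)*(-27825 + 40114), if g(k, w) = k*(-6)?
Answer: 132155906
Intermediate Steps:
g(k, w) = -6*k
(g(-137, 166) + 9932)*(-27825 + 40114) = (-6*(-137) + 9932)*(-27825 + 40114) = (822 + 9932)*12289 = 10754*12289 = 132155906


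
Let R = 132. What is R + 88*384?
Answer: 33924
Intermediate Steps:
R + 88*384 = 132 + 88*384 = 132 + 33792 = 33924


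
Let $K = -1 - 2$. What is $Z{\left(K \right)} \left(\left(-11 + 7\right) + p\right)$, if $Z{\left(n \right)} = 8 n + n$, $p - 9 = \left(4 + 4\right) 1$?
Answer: $-351$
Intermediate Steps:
$K = -3$ ($K = -1 - 2 = -3$)
$p = 17$ ($p = 9 + \left(4 + 4\right) 1 = 9 + 8 \cdot 1 = 9 + 8 = 17$)
$Z{\left(n \right)} = 9 n$
$Z{\left(K \right)} \left(\left(-11 + 7\right) + p\right) = 9 \left(-3\right) \left(\left(-11 + 7\right) + 17\right) = - 27 \left(-4 + 17\right) = \left(-27\right) 13 = -351$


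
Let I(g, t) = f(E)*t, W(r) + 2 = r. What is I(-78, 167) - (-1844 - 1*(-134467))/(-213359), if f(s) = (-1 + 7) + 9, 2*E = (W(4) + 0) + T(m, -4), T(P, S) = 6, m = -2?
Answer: 534596918/213359 ≈ 2505.6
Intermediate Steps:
W(r) = -2 + r
E = 4 (E = (((-2 + 4) + 0) + 6)/2 = ((2 + 0) + 6)/2 = (2 + 6)/2 = (½)*8 = 4)
f(s) = 15 (f(s) = 6 + 9 = 15)
I(g, t) = 15*t
I(-78, 167) - (-1844 - 1*(-134467))/(-213359) = 15*167 - (-1844 - 1*(-134467))/(-213359) = 2505 - (-1844 + 134467)*(-1)/213359 = 2505 - 132623*(-1)/213359 = 2505 - 1*(-132623/213359) = 2505 + 132623/213359 = 534596918/213359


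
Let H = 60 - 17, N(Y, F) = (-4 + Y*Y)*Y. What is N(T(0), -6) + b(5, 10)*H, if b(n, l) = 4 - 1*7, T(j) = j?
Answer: -129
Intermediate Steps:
b(n, l) = -3 (b(n, l) = 4 - 7 = -3)
N(Y, F) = Y*(-4 + Y²) (N(Y, F) = (-4 + Y²)*Y = Y*(-4 + Y²))
H = 43
N(T(0), -6) + b(5, 10)*H = 0*(-4 + 0²) - 3*43 = 0*(-4 + 0) - 129 = 0*(-4) - 129 = 0 - 129 = -129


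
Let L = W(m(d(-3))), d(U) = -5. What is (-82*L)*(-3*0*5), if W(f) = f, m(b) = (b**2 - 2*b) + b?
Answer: 0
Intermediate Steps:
m(b) = b**2 - b
L = 30 (L = -5*(-1 - 5) = -5*(-6) = 30)
(-82*L)*(-3*0*5) = (-82*30)*(-3*0*5) = -0*5 = -2460*0 = 0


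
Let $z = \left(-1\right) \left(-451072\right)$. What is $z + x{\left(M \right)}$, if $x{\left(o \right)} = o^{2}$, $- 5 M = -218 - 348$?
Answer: $\frac{11597156}{25} \approx 4.6389 \cdot 10^{5}$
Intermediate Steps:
$M = \frac{566}{5}$ ($M = - \frac{-218 - 348}{5} = \left(- \frac{1}{5}\right) \left(-566\right) = \frac{566}{5} \approx 113.2$)
$z = 451072$
$z + x{\left(M \right)} = 451072 + \left(\frac{566}{5}\right)^{2} = 451072 + \frac{320356}{25} = \frac{11597156}{25}$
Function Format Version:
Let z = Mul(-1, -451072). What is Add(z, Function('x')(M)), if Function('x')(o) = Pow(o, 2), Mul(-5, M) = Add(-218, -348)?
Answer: Rational(11597156, 25) ≈ 4.6389e+5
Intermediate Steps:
M = Rational(566, 5) (M = Mul(Rational(-1, 5), Add(-218, -348)) = Mul(Rational(-1, 5), -566) = Rational(566, 5) ≈ 113.20)
z = 451072
Add(z, Function('x')(M)) = Add(451072, Pow(Rational(566, 5), 2)) = Add(451072, Rational(320356, 25)) = Rational(11597156, 25)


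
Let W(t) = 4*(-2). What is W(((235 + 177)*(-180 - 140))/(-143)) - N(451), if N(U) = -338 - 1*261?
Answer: 591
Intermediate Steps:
W(t) = -8
N(U) = -599 (N(U) = -338 - 261 = -599)
W(((235 + 177)*(-180 - 140))/(-143)) - N(451) = -8 - 1*(-599) = -8 + 599 = 591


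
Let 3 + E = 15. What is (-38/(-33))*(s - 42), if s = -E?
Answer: -684/11 ≈ -62.182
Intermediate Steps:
E = 12 (E = -3 + 15 = 12)
s = -12 (s = -1*12 = -12)
(-38/(-33))*(s - 42) = (-38/(-33))*(-12 - 42) = -38*(-1/33)*(-54) = (38/33)*(-54) = -684/11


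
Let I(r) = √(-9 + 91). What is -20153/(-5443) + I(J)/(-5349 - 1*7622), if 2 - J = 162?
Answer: 20153/5443 - √82/12971 ≈ 3.7019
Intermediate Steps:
J = -160 (J = 2 - 1*162 = 2 - 162 = -160)
I(r) = √82
-20153/(-5443) + I(J)/(-5349 - 1*7622) = -20153/(-5443) + √82/(-5349 - 1*7622) = -20153*(-1/5443) + √82/(-5349 - 7622) = 20153/5443 + √82/(-12971) = 20153/5443 + √82*(-1/12971) = 20153/5443 - √82/12971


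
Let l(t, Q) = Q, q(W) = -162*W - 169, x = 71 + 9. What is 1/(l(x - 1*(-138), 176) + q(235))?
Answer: -1/38063 ≈ -2.6272e-5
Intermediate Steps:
x = 80
q(W) = -169 - 162*W
1/(l(x - 1*(-138), 176) + q(235)) = 1/(176 + (-169 - 162*235)) = 1/(176 + (-169 - 38070)) = 1/(176 - 38239) = 1/(-38063) = -1/38063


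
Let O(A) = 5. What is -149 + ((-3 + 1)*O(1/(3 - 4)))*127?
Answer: -1419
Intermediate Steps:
-149 + ((-3 + 1)*O(1/(3 - 4)))*127 = -149 + ((-3 + 1)*5)*127 = -149 - 2*5*127 = -149 - 10*127 = -149 - 1270 = -1419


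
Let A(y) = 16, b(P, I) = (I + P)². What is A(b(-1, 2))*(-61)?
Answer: -976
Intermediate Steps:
A(b(-1, 2))*(-61) = 16*(-61) = -976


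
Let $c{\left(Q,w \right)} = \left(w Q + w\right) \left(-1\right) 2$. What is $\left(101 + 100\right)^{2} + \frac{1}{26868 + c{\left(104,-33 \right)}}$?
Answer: $\frac{1365472999}{33798} \approx 40401.0$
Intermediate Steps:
$c{\left(Q,w \right)} = - 2 w - 2 Q w$ ($c{\left(Q,w \right)} = \left(Q w + w\right) \left(-1\right) 2 = \left(w + Q w\right) \left(-1\right) 2 = \left(- w - Q w\right) 2 = - 2 w - 2 Q w$)
$\left(101 + 100\right)^{2} + \frac{1}{26868 + c{\left(104,-33 \right)}} = \left(101 + 100\right)^{2} + \frac{1}{26868 - - 66 \left(1 + 104\right)} = 201^{2} + \frac{1}{26868 - \left(-66\right) 105} = 40401 + \frac{1}{26868 + 6930} = 40401 + \frac{1}{33798} = \frac{1365472999}{33798}$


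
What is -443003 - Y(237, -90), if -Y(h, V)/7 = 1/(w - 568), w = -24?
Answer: -262257783/592 ≈ -4.4300e+5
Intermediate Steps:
Y(h, V) = 7/592 (Y(h, V) = -7/(-24 - 568) = -7/(-592) = -7*(-1/592) = 7/592)
-443003 - Y(237, -90) = -443003 - 1*7/592 = -443003 - 7/592 = -262257783/592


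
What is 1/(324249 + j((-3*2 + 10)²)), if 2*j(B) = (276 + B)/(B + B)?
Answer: 16/5188057 ≈ 3.0840e-6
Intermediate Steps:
j(B) = (276 + B)/(4*B) (j(B) = ((276 + B)/(B + B))/2 = ((276 + B)/((2*B)))/2 = ((276 + B)*(1/(2*B)))/2 = ((276 + B)/(2*B))/2 = (276 + B)/(4*B))
1/(324249 + j((-3*2 + 10)²)) = 1/(324249 + (276 + (-3*2 + 10)²)/(4*((-3*2 + 10)²))) = 1/(324249 + (276 + (-6 + 10)²)/(4*((-6 + 10)²))) = 1/(324249 + (276 + 4²)/(4*(4²))) = 1/(324249 + (¼)*(276 + 16)/16) = 1/(324249 + (¼)*(1/16)*292) = 1/(324249 + 73/16) = 1/(5188057/16) = 16/5188057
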